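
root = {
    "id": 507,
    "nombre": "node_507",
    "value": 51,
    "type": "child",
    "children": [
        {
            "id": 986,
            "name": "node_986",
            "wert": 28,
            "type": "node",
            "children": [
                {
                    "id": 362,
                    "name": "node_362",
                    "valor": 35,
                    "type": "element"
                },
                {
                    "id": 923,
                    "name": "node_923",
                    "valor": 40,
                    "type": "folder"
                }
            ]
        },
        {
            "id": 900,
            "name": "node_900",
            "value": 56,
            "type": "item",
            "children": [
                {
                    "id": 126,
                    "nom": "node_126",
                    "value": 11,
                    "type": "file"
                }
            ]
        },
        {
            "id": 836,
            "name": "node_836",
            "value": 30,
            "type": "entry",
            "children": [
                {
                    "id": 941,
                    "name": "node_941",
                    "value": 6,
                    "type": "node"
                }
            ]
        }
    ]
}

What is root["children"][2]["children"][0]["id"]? 941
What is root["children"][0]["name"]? "node_986"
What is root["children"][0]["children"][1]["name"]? "node_923"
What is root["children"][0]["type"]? "node"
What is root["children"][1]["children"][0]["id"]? 126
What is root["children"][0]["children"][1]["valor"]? 40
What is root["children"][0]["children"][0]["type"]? "element"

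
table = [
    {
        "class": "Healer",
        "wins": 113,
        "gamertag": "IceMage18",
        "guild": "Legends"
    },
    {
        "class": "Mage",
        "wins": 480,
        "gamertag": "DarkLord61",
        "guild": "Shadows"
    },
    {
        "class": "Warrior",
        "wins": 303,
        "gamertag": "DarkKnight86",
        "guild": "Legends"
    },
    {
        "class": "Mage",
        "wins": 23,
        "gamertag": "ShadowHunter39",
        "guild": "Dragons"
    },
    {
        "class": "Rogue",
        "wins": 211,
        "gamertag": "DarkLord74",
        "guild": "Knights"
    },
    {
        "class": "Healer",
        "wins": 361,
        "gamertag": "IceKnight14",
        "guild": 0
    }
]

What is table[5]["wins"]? 361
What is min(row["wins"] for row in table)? 23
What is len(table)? 6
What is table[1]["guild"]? "Shadows"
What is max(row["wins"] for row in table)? 480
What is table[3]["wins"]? 23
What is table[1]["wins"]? 480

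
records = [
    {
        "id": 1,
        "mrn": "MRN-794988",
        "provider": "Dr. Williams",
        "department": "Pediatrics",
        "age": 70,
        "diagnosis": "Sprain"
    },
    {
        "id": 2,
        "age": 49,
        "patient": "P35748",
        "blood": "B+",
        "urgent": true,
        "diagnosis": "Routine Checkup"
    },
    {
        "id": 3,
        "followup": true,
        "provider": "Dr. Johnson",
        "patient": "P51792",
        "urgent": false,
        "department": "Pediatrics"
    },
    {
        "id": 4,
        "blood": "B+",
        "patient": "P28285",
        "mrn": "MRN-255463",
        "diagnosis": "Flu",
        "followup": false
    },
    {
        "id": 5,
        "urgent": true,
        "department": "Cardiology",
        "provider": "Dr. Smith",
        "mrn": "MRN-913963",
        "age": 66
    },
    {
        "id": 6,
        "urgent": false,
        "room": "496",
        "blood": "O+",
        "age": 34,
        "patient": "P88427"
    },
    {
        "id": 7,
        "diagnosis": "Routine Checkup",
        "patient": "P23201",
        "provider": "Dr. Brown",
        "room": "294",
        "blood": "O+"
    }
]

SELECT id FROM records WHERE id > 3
[4, 5, 6, 7]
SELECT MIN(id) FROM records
1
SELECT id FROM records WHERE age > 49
[1, 5]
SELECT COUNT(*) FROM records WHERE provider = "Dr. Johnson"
1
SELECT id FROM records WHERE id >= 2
[2, 3, 4, 5, 6, 7]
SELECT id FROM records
[1, 2, 3, 4, 5, 6, 7]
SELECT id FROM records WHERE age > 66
[1]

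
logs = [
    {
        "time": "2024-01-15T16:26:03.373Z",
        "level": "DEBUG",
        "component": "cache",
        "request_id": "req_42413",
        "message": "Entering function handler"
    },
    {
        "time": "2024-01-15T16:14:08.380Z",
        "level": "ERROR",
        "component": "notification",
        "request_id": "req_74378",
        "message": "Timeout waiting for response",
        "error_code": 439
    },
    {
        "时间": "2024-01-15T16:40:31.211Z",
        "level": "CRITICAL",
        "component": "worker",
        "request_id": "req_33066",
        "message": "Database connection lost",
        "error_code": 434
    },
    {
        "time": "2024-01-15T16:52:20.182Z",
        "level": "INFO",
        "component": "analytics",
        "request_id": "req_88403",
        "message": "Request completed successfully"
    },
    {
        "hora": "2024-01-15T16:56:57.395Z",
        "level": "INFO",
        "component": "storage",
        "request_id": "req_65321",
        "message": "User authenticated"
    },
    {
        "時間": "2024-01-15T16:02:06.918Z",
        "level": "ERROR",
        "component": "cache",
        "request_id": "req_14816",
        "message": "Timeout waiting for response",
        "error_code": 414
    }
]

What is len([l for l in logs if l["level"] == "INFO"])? 2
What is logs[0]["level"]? "DEBUG"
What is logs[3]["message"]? "Request completed successfully"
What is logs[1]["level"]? "ERROR"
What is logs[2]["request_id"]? "req_33066"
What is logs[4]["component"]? "storage"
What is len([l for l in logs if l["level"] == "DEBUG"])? 1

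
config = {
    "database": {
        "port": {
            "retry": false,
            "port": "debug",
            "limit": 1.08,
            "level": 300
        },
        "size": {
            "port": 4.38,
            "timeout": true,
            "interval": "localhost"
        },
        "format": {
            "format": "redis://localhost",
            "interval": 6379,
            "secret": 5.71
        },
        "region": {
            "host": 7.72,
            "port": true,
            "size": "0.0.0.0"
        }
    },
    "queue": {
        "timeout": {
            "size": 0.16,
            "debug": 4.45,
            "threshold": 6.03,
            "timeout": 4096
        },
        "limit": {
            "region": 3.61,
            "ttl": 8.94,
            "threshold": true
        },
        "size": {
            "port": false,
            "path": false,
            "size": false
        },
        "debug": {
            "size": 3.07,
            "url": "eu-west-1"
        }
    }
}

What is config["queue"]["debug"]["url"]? "eu-west-1"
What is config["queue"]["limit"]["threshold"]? True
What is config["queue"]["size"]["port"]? False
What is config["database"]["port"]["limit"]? 1.08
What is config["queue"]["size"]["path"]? False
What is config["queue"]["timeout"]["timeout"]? 4096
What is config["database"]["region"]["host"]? 7.72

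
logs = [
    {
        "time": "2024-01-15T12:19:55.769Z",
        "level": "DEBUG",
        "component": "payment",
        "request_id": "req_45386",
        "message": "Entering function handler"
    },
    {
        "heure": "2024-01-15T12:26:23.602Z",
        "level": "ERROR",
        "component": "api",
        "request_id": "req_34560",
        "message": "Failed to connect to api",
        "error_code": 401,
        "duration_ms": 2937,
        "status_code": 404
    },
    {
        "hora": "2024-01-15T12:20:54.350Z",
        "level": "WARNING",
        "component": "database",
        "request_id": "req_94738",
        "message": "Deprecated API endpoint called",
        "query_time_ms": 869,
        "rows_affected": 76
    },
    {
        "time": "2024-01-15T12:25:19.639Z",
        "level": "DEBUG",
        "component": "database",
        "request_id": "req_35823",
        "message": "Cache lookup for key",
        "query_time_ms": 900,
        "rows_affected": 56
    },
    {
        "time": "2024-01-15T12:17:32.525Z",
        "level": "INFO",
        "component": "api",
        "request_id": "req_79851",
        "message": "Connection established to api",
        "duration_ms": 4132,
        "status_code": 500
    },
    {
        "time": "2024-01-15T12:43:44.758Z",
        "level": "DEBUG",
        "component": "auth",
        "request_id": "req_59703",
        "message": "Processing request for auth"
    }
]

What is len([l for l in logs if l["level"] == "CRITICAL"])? 0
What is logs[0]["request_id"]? "req_45386"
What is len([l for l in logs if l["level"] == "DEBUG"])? 3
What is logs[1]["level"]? "ERROR"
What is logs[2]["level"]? "WARNING"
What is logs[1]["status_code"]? 404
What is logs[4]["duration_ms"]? 4132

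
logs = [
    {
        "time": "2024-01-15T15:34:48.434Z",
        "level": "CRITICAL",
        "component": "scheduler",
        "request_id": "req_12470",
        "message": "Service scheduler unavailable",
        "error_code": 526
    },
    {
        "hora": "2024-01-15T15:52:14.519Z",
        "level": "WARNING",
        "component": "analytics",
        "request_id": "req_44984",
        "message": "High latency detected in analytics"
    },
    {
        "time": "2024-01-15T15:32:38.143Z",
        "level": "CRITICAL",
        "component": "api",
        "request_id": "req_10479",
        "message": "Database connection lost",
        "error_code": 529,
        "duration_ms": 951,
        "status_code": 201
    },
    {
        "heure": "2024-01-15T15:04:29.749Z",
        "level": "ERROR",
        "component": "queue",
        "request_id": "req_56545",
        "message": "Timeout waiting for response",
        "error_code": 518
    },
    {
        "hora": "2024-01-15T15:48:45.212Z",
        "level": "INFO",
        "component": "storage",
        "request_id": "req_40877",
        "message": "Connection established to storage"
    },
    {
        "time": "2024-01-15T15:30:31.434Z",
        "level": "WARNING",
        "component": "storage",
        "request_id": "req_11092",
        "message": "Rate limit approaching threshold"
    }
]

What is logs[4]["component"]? "storage"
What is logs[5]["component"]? "storage"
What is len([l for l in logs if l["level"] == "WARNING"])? 2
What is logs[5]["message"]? "Rate limit approaching threshold"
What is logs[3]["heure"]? "2024-01-15T15:04:29.749Z"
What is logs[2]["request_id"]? "req_10479"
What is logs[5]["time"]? "2024-01-15T15:30:31.434Z"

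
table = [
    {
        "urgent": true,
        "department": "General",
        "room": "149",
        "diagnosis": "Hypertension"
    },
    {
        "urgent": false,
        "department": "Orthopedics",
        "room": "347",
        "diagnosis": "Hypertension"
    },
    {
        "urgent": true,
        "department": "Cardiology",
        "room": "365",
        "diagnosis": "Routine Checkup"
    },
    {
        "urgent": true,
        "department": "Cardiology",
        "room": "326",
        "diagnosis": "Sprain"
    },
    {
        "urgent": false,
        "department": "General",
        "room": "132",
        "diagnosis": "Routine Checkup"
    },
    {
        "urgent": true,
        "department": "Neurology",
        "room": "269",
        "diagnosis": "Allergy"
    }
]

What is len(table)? 6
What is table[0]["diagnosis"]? "Hypertension"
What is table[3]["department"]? "Cardiology"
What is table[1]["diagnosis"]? "Hypertension"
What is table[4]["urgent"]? False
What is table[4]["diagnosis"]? "Routine Checkup"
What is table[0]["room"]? "149"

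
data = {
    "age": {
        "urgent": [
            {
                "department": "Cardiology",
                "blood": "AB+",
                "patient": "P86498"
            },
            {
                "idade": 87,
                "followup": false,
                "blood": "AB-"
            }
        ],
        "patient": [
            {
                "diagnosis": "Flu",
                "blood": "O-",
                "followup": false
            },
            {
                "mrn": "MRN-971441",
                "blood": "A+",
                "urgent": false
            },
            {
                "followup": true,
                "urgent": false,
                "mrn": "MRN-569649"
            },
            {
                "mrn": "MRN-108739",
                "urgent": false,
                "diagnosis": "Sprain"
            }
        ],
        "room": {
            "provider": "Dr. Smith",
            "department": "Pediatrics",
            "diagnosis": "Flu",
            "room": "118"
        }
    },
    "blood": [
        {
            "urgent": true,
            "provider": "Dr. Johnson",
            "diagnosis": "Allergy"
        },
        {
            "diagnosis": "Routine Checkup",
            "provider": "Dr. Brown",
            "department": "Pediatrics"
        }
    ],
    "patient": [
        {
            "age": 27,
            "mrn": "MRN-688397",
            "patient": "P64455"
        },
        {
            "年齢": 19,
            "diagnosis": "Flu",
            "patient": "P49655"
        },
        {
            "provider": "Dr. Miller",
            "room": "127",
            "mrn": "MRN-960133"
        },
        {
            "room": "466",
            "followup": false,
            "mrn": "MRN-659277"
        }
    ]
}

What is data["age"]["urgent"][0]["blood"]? "AB+"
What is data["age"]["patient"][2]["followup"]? True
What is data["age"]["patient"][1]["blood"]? "A+"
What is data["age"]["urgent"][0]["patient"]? "P86498"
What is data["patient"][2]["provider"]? "Dr. Miller"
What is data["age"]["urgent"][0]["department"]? "Cardiology"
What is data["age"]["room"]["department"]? "Pediatrics"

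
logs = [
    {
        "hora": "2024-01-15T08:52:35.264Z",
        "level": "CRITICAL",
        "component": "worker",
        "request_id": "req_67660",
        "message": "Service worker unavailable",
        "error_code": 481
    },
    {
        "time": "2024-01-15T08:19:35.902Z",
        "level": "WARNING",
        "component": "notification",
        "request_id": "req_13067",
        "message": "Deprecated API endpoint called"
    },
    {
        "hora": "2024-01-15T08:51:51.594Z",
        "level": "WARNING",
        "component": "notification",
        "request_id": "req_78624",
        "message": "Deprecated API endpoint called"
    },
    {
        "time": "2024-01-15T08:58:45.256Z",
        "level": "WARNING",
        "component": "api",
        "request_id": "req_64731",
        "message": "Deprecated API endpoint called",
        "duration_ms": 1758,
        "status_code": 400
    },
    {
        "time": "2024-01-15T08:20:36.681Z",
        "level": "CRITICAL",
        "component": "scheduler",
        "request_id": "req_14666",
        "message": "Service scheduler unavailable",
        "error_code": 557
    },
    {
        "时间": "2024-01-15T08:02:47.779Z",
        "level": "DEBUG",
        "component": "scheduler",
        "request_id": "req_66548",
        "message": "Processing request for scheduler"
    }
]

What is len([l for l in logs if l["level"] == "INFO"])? 0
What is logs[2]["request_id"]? "req_78624"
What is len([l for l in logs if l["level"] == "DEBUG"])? 1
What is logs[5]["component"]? "scheduler"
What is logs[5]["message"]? "Processing request for scheduler"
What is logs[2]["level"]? "WARNING"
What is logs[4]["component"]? "scheduler"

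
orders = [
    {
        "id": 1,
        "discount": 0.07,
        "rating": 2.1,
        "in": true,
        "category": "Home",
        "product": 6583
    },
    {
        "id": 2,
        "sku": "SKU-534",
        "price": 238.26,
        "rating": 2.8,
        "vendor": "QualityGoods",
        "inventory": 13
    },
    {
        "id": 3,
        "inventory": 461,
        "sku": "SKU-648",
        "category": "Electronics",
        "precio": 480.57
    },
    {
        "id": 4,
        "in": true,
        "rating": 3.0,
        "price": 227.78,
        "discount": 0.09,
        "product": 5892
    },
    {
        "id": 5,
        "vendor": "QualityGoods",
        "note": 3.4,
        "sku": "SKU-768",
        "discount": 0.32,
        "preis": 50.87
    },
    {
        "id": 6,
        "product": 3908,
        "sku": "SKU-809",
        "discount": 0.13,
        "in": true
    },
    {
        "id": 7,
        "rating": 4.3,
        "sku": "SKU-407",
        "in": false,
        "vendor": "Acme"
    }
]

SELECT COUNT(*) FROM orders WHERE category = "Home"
1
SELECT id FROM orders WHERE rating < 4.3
[1, 2, 4]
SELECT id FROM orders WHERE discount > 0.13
[5]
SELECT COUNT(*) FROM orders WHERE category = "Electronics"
1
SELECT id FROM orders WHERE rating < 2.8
[1]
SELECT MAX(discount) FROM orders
0.32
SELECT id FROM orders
[1, 2, 3, 4, 5, 6, 7]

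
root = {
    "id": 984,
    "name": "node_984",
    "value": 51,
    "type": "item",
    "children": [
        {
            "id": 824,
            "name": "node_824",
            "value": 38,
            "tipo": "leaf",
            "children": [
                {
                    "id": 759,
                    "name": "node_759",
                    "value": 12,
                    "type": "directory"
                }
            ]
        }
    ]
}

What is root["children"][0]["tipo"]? "leaf"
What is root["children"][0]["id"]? 824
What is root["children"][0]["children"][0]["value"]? 12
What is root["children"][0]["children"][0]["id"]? 759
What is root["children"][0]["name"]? "node_824"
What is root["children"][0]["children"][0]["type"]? "directory"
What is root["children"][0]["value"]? 38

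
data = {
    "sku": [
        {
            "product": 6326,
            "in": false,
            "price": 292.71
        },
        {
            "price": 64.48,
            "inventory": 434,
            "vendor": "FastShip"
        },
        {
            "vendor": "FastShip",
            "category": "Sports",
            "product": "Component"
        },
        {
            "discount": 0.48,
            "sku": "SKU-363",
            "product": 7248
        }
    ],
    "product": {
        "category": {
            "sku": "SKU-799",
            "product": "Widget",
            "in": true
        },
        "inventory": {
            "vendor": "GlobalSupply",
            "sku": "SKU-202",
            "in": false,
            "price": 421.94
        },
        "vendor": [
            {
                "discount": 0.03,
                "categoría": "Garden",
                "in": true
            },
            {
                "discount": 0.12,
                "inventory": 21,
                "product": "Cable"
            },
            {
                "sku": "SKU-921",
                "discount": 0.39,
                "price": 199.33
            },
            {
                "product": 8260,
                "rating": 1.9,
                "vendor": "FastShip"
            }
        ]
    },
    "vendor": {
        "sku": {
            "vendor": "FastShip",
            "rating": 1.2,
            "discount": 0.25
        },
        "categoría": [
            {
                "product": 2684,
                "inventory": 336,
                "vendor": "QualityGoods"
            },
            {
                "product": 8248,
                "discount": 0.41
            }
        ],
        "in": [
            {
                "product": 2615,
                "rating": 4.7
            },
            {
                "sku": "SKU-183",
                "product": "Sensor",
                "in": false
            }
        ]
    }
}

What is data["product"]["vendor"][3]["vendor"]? "FastShip"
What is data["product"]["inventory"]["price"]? 421.94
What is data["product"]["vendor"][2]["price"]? 199.33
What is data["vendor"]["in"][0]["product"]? 2615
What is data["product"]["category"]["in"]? True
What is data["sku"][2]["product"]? "Component"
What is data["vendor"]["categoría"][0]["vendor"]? "QualityGoods"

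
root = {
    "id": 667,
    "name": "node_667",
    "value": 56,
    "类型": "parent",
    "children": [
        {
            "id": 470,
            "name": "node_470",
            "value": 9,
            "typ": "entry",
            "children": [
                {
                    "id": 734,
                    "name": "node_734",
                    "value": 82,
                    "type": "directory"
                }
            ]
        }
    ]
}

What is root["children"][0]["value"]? 9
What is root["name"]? "node_667"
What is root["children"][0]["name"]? "node_470"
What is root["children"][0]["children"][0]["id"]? 734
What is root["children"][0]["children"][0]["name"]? "node_734"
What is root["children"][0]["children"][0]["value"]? 82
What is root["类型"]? "parent"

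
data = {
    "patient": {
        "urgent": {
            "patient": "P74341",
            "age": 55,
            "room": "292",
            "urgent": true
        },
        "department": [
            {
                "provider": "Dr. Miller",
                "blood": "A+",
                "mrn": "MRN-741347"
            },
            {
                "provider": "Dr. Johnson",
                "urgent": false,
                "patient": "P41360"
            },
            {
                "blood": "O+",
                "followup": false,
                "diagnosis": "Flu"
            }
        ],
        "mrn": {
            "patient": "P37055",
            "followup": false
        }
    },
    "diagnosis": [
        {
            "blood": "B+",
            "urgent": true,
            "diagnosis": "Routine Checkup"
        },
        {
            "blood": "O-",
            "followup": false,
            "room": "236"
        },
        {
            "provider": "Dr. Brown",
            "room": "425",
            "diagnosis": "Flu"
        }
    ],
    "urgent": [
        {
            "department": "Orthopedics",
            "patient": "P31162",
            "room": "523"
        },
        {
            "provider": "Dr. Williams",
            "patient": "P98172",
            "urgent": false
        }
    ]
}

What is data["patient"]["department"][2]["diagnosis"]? "Flu"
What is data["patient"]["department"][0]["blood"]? "A+"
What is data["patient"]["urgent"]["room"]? "292"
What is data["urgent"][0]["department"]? "Orthopedics"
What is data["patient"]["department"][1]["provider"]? "Dr. Johnson"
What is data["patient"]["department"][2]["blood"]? "O+"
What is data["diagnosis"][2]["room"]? "425"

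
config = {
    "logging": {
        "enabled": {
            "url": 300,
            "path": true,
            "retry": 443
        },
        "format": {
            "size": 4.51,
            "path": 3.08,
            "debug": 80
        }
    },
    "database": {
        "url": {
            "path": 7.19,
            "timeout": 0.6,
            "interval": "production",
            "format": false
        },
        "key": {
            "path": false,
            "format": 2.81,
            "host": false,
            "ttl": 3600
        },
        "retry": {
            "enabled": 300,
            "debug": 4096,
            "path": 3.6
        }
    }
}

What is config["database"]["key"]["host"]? False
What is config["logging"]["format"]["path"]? 3.08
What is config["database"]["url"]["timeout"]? 0.6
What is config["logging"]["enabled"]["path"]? True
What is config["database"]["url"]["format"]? False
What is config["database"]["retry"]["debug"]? 4096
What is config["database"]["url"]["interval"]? "production"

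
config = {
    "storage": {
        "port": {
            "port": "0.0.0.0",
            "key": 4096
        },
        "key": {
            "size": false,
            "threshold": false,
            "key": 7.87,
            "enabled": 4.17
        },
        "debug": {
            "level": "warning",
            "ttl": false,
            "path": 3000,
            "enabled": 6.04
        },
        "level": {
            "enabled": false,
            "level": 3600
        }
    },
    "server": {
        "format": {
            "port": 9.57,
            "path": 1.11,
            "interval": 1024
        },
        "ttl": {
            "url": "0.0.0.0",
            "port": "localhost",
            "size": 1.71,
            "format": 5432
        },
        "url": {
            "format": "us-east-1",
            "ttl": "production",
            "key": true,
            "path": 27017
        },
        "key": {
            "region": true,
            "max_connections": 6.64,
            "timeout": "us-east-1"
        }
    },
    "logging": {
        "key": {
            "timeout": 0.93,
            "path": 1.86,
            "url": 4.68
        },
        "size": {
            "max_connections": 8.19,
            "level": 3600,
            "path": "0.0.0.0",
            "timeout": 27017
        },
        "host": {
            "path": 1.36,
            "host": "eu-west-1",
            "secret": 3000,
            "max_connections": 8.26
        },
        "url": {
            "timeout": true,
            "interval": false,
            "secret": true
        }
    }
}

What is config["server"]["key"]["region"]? True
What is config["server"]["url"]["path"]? 27017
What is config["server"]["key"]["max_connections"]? 6.64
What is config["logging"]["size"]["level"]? 3600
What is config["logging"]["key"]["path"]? 1.86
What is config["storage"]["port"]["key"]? 4096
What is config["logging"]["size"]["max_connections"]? 8.19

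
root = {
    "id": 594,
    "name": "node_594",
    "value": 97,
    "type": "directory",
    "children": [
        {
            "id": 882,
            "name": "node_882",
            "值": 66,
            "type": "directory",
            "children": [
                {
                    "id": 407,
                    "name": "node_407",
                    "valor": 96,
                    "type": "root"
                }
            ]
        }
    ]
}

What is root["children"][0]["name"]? "node_882"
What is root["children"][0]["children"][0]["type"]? "root"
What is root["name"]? "node_594"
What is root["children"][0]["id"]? 882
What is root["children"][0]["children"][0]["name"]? "node_407"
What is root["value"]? 97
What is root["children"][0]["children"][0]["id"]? 407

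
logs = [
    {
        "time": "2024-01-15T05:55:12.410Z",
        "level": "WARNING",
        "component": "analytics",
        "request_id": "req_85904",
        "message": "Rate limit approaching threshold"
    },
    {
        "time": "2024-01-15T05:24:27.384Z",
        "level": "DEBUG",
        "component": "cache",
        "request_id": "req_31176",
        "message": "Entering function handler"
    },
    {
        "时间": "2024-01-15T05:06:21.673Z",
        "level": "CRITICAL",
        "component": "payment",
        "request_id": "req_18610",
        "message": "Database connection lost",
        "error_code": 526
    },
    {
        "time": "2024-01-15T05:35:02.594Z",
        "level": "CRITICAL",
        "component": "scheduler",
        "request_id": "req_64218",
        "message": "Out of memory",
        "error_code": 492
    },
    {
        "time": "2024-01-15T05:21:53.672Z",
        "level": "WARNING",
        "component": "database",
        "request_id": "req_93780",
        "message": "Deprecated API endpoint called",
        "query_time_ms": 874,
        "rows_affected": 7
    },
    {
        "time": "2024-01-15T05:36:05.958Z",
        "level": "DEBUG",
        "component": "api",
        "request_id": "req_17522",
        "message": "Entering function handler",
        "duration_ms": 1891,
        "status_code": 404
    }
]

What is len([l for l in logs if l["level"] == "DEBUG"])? 2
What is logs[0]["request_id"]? "req_85904"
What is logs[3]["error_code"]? 492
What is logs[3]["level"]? "CRITICAL"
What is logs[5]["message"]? "Entering function handler"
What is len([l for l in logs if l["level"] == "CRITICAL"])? 2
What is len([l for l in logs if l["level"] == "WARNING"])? 2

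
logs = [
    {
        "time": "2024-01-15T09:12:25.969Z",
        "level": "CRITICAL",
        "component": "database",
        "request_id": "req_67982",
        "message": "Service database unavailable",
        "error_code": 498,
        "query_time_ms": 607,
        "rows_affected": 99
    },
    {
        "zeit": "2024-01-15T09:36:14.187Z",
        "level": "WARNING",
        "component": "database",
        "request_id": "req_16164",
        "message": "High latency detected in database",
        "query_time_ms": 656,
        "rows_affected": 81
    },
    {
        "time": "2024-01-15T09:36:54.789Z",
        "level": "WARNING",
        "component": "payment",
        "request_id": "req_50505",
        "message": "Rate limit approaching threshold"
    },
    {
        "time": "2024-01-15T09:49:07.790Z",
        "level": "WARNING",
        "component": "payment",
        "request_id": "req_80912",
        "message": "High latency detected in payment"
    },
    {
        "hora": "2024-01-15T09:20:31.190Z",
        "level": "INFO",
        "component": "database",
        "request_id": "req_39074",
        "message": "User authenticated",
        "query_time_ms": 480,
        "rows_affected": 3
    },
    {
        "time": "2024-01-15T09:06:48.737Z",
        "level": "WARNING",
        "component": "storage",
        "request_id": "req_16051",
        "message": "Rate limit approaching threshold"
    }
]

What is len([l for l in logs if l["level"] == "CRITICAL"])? 1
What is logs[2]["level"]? "WARNING"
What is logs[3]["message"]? "High latency detected in payment"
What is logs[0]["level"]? "CRITICAL"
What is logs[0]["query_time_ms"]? 607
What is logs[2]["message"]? "Rate limit approaching threshold"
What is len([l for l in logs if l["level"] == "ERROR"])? 0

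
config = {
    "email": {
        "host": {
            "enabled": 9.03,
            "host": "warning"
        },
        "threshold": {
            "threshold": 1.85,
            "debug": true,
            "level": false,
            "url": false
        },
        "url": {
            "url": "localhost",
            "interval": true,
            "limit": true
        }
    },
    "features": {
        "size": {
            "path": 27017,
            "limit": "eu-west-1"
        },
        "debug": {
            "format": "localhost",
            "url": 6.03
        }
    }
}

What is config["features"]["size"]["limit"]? "eu-west-1"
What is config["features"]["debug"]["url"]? 6.03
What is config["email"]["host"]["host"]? "warning"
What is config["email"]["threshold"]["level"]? False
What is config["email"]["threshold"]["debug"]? True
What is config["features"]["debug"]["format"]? "localhost"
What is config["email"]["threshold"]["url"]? False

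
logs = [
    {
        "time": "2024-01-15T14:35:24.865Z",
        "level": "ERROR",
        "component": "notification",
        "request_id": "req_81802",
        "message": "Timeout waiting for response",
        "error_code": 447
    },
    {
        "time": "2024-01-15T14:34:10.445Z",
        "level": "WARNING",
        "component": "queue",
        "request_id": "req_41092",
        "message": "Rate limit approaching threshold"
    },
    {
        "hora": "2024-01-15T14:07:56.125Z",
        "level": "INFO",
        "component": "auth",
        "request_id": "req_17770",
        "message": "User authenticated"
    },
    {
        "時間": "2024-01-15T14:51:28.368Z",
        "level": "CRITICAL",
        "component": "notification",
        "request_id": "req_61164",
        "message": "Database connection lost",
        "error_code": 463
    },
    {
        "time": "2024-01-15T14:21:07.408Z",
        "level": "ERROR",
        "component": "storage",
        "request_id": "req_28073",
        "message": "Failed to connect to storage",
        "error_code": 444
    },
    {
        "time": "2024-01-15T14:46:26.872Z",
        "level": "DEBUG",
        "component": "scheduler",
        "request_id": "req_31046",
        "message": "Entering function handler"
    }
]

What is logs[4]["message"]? "Failed to connect to storage"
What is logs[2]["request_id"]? "req_17770"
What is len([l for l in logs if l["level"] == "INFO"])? 1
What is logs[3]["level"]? "CRITICAL"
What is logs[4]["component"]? "storage"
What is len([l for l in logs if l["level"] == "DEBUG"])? 1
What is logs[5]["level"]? "DEBUG"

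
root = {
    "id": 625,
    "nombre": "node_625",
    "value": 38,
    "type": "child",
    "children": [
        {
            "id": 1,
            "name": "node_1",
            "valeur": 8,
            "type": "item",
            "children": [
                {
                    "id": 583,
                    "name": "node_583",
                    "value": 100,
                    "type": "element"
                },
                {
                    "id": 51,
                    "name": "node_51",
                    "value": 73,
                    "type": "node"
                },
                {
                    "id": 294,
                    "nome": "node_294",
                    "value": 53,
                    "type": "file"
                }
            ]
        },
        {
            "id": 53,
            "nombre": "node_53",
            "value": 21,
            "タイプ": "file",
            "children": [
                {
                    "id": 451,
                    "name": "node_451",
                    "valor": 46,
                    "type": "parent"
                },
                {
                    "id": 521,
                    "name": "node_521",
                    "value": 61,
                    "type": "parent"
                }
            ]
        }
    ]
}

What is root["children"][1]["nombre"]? "node_53"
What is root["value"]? 38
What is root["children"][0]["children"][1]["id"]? 51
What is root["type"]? "child"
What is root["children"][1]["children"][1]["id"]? 521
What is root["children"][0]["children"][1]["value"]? 73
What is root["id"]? 625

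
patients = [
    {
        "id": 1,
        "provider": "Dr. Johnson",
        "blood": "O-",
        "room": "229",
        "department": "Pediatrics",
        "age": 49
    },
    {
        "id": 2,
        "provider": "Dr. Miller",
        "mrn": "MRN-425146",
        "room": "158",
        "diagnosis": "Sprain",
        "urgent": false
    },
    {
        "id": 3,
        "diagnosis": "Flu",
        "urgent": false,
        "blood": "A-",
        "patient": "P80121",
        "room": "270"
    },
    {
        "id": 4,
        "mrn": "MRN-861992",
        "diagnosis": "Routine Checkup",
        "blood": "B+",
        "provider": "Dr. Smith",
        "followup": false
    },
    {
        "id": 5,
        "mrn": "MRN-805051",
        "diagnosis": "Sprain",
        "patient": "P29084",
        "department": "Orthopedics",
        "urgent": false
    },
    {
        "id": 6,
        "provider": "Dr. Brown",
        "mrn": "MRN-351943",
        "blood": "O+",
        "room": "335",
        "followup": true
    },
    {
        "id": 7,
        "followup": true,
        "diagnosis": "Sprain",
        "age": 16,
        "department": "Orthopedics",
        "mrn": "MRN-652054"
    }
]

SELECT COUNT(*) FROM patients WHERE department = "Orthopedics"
2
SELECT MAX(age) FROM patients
49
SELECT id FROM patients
[1, 2, 3, 4, 5, 6, 7]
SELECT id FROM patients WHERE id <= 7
[1, 2, 3, 4, 5, 6, 7]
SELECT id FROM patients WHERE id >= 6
[6, 7]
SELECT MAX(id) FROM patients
7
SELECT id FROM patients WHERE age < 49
[7]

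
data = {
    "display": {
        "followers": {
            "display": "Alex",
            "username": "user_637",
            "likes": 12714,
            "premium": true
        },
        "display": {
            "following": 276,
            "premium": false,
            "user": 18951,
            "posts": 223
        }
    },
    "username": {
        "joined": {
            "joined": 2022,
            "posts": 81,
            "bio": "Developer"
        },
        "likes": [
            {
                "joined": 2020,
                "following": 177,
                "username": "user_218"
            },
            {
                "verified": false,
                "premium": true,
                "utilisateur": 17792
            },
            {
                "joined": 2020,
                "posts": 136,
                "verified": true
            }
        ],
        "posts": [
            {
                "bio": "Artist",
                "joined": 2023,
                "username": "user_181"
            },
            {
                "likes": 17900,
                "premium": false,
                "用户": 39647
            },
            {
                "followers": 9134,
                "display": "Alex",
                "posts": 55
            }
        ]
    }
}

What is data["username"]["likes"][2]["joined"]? 2020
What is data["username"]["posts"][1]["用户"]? 39647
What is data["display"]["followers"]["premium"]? True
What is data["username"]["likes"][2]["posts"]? 136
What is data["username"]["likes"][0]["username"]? "user_218"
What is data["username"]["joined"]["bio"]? "Developer"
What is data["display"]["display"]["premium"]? False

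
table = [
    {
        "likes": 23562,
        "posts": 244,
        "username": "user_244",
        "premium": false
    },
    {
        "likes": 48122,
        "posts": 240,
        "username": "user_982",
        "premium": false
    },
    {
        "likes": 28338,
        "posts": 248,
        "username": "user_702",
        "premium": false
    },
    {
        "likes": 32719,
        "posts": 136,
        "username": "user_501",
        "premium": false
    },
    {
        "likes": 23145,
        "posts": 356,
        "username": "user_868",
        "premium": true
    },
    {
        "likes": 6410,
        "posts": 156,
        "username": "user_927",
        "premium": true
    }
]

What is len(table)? 6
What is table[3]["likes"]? 32719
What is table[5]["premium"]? True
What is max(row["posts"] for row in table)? 356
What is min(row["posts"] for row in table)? 136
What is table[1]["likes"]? 48122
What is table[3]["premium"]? False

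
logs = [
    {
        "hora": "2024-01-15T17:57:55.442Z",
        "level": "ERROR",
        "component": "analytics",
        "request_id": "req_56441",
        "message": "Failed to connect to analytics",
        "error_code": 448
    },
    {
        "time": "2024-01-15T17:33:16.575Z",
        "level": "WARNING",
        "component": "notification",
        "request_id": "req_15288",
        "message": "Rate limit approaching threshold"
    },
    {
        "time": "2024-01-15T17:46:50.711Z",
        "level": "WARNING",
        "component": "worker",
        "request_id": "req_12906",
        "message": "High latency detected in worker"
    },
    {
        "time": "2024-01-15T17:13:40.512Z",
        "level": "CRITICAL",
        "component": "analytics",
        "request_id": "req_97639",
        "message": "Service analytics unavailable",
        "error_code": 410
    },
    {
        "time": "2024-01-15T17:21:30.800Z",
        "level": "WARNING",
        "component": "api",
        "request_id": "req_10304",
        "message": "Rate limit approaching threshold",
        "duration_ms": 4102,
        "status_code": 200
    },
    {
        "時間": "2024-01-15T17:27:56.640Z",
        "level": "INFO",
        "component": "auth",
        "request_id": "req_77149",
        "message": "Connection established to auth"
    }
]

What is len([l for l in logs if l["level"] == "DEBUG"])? 0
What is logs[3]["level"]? "CRITICAL"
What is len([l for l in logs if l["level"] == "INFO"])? 1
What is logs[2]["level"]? "WARNING"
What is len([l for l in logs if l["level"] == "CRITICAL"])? 1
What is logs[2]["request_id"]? "req_12906"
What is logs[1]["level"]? "WARNING"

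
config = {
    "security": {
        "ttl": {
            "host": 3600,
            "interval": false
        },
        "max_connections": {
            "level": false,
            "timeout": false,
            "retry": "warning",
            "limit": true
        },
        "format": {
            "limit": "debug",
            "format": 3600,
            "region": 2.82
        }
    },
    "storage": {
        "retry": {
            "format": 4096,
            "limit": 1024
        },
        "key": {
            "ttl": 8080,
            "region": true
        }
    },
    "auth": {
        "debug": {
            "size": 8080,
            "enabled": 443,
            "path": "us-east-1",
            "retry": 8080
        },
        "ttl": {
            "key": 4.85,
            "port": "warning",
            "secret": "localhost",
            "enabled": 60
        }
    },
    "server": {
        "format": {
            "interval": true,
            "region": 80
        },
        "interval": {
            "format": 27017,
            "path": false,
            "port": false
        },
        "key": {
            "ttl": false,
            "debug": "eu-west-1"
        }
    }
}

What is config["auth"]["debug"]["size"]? 8080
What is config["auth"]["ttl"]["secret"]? "localhost"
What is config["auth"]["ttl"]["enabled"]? 60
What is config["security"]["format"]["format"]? 3600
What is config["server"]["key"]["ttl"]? False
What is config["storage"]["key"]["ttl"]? 8080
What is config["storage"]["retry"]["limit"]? 1024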